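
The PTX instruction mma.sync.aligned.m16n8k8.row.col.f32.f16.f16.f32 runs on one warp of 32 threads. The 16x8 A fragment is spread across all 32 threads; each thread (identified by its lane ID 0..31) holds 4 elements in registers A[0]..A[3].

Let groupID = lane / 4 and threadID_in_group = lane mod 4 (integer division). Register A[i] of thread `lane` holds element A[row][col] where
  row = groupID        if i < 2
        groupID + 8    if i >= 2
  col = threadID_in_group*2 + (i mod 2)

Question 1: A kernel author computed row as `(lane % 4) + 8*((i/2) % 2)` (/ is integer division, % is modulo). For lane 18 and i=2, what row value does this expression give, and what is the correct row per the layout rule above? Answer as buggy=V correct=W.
`(lane % 4) + 8*((i/2) % 2)`[18,2]→10
lane 18: G=4 (18/4), T=2 (18%4)
i=2: r=4+8=12, c=2*2+0=4
row: 10 vs 12

buggy=10 correct=12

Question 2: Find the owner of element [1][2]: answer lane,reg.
5,0

r=1⇒gr=1,Rb=0  c=2⇒th=1,odd=0
L=1*4+1=5  i=0*2+0=0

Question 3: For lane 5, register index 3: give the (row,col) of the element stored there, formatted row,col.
9,3

5: grp=1,tig=1
[3] (1+8,1*2+1) = (9,3)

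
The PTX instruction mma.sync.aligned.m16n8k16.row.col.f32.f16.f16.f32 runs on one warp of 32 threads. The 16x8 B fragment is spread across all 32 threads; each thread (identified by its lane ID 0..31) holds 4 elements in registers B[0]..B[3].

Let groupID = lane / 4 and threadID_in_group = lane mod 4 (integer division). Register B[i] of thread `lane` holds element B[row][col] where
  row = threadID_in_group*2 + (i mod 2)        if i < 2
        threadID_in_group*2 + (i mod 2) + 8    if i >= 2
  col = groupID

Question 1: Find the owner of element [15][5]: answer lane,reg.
23,3

c=5⇒gr=5  r=15⇒Rb=1,th=3,odd=1
L=5*4+3=23  i=1*2+1=3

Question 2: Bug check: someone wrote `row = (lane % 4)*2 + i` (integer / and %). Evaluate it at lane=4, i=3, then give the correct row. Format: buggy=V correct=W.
buggy=3 correct=9

`(lane % 4)*2 + i`[4,3]⇒3
4: gr=1,th=0
[3] (0*2+1+8,1) = (9,1)
row: 3 vs 9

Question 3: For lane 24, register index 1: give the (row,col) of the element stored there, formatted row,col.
24: G=6,T=0
[1] (0*2+1+0,6) = (1,6)

1,6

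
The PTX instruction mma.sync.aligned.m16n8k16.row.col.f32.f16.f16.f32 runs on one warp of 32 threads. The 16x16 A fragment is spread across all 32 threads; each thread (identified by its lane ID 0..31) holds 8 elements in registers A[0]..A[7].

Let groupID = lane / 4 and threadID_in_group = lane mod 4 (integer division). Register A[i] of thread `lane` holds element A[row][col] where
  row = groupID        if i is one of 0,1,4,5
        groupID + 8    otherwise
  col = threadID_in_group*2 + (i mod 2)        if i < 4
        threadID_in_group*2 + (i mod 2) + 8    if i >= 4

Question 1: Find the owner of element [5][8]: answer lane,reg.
r: 5->gid=5,r8=0  c: 8->c8=1,tid=0,i&1=0
L=5*4+0=20  i=1*4+0*2+0=4

20,4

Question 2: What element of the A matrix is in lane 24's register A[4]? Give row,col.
6,8

24: grp=6,tig=0
[4] (6+0,0*2+0+8) = (6,8)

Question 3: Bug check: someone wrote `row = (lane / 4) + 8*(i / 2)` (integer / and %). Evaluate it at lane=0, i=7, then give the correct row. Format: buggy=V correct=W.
buggy=24 correct=8

`(lane / 4) + 8*(i / 2)`[0,7]→24
L=0→G=0>>2=0, T=0&3=0
[7]→row 0+8=8  col 0·2+1+8=9
row: 24 vs 8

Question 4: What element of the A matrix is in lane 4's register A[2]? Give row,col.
lane 4: grp=1 (4/4), tig=0 (4%4)
i=2: r=1+8=9, c=0*2+0+0=0

9,0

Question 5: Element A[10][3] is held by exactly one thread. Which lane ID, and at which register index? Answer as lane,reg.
9,3

r=10⇒gr=2,Rb=1  c=3⇒Cb=0,th=1,odd=1
L=2*4+1=9  i=0*4+1*2+1=3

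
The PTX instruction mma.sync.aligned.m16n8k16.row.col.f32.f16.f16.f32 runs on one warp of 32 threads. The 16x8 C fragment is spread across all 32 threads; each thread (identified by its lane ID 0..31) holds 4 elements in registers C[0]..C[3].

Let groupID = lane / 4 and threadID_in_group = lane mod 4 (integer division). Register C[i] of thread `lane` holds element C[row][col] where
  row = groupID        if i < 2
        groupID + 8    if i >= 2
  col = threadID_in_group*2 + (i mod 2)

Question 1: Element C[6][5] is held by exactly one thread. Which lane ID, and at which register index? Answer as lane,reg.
26,1

r=6⇒gr=6,Rb=0  c=5⇒th=2,odd=1
L=6*4+2=26  i=0*2+1=1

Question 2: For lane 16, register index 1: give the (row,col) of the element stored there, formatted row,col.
4,1

L=16->g=16>>2=4, t=16&3=0
[1]->row 4+0=4  col 0·2+1=1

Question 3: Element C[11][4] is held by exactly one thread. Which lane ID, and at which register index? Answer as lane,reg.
r=11⇒gr=3,Rb=1  c=4⇒th=2,odd=0
L=3*4+2=14  i=1*2+0=2

14,2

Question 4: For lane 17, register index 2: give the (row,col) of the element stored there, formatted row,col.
12,2

lane 17: gr=4 (17/4), th=1 (17%4)
i=2: r=4+8=12, c=1*2+0=2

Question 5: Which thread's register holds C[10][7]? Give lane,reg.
r:10=>grp=2,rB=1  c:7=>tig=3,lo=1
L=2*4+3=11  i=1*2+1=3

11,3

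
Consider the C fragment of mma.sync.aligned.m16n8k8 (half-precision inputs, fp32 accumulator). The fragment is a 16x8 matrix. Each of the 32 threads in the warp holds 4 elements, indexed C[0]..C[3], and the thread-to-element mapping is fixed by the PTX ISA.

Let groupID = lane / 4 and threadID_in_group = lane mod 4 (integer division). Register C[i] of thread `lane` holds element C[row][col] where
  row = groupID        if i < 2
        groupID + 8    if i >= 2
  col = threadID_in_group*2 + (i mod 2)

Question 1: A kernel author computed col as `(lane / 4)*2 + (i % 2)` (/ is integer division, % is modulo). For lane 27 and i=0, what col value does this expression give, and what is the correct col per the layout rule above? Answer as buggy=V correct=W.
buggy=12 correct=6

`(lane / 4)*2 + (i % 2)`[27,0]=>12
lane 27=>27/4=6, 27 mod 4=3
i=0  r:6+0=>6  c:2·3+0=>6
col: 12 vs 6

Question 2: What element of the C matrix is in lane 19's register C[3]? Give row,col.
lane 19→19/4=4, 19 mod 4=3
i=3  r:4+8→12  c:2·3+1→7

12,7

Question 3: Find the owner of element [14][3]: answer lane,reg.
25,3

r:14=>grp=6,rB=1  c:3=>tig=1,lo=1
L=6*4+1=25  i=1*2+1=3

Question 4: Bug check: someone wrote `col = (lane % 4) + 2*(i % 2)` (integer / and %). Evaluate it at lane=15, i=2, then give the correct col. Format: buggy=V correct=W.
buggy=3 correct=6

`(lane % 4) + 2*(i % 2)`[15,2]=>3
15: grp=3,tig=3
[2] (3+8,3*2+0) = (11,6)
col: 3 vs 6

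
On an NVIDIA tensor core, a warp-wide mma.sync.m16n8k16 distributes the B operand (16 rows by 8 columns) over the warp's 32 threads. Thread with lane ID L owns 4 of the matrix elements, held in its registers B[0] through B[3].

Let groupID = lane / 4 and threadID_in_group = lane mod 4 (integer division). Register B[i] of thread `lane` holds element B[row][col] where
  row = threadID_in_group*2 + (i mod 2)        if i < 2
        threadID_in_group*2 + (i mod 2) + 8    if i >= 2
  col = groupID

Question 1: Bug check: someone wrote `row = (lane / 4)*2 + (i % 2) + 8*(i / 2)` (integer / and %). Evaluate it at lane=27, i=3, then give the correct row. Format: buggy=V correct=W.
`(lane / 4)*2 + (i % 2) + 8*(i / 2)`[27,3]=>21
lane 27=>27/4=6, 27 mod 4=3
i=3  r:2·3+1+8=>15  c:6
row: 21 vs 15

buggy=21 correct=15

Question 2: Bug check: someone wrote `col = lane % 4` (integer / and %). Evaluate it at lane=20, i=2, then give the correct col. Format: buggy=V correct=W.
`lane % 4`[20,2]=>0
lane 20: grp=5 (20/4), tig=0 (20%4)
i=2: r=0*2+0+8=8, c=grp=5
col: 0 vs 5

buggy=0 correct=5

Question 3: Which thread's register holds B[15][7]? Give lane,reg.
c=7→G=7  r=15→rhi=1,T=3,p=1
L=7*4+3=31  i=1*2+1=3

31,3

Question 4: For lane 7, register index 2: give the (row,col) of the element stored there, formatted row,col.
14,1

7: G=1,T=3
[2] (3*2+0+8,1) = (14,1)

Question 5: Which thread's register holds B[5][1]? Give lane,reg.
c:1=>grp=1  r:5=>rB=0,tig=2,lo=1
L=1*4+2=6  i=0*2+1=1

6,1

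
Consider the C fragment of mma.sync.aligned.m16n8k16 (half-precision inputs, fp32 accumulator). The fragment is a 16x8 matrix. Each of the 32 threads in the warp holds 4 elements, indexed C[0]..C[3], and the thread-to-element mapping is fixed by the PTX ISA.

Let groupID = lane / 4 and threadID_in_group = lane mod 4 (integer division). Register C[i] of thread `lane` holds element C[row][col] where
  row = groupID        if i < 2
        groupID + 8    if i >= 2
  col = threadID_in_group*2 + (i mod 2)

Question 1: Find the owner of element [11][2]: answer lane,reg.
r=11⇒gr=3,Rb=1  c=2⇒th=1,odd=0
L=3*4+1=13  i=1*2+0=2

13,2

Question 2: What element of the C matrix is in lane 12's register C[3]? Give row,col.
12: g=3,t=0
[3] (3+8,0*2+1) = (11,1)

11,1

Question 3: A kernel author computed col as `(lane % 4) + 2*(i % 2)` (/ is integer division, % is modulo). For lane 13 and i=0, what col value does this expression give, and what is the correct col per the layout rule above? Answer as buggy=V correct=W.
buggy=1 correct=2

`(lane % 4) + 2*(i % 2)`[13,0]⇒1
lane 13: gr=3 (13/4), th=1 (13%4)
i=0: r=3+0=3, c=1*2+0=2
col: 1 vs 2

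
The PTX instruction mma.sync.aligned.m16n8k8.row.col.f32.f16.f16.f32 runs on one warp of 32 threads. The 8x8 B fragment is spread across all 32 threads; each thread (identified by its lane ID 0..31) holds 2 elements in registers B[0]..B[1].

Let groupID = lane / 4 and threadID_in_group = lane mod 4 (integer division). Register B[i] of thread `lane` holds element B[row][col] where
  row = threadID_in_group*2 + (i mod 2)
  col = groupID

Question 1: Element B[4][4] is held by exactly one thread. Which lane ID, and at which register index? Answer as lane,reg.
18,0

c:4=>grp=4  r:4=>tig=2,lo=0
L=4*4+2=18  i=0=0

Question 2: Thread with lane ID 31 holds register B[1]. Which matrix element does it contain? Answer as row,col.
lane 31: grp=7 (31/4), tig=3 (31%4)
i=1: r=3*2+1=7, c=grp=7

7,7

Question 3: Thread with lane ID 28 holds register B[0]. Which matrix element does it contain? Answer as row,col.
0,7

L=28⇒gr=28>>2=7, th=28&3=0
[0]⇒row 0·2+0=0  col gr=7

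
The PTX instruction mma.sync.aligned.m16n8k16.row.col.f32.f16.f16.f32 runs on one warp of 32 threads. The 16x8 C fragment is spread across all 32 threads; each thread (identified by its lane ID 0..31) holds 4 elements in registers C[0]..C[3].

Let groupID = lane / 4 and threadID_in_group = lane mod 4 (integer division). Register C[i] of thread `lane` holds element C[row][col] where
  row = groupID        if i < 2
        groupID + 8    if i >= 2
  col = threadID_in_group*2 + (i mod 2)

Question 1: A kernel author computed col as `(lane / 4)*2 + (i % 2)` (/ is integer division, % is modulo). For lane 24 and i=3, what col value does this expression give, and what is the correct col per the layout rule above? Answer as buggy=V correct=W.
`(lane / 4)*2 + (i % 2)`[24,3]=>13
lane 24: grp=6 (24/4), tig=0 (24%4)
i=3: r=6+8=14, c=0*2+1=1
col: 13 vs 1

buggy=13 correct=1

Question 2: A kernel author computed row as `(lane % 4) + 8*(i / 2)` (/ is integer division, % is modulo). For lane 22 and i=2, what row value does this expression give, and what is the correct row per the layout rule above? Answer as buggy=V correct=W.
buggy=10 correct=13

`(lane % 4) + 8*(i / 2)`[22,2]->10
lane 22->22/4=5, 22 mod 4=2
i=2  r:5+8->13  c:2·2+0->4
row: 10 vs 13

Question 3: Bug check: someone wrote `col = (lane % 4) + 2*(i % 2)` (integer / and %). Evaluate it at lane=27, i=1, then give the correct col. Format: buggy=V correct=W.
`(lane % 4) + 2*(i % 2)`[27,1]→5
lane 27→27/4=6, 27 mod 4=3
i=1  r:6+0→6  c:2·3+1→7
col: 5 vs 7

buggy=5 correct=7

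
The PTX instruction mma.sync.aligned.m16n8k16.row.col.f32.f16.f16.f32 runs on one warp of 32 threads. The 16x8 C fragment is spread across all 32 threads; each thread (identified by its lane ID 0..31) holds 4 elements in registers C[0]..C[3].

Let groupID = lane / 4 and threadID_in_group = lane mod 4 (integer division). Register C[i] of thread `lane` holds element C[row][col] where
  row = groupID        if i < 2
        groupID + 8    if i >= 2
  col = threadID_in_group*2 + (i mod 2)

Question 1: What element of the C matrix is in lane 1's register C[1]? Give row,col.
lane 1: G=0 (1/4), T=1 (1%4)
i=1: r=0+0=0, c=1*2+1=3

0,3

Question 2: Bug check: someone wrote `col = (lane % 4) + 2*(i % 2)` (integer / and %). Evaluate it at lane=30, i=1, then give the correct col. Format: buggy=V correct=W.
buggy=4 correct=5

`(lane % 4) + 2*(i % 2)`[30,1]=>4
30: grp=7,tig=2
[1] (7+0,2*2+1) = (7,5)
col: 4 vs 5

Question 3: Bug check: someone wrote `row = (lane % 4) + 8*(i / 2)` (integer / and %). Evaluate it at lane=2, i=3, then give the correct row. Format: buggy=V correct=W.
buggy=10 correct=8

`(lane % 4) + 8*(i / 2)`[2,3]=>10
lane 2: grp=0 (2/4), tig=2 (2%4)
i=3: r=0+8=8, c=2*2+1=5
row: 10 vs 8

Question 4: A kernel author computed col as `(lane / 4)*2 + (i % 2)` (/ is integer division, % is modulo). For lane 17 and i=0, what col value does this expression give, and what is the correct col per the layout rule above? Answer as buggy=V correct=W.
`(lane / 4)*2 + (i % 2)`[17,0]=>8
L=17=>grp=17>>2=4, tig=17&3=1
[0]=>row 4+0=4  col 1·2+0=2
col: 8 vs 2

buggy=8 correct=2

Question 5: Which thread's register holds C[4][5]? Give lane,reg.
18,1

r=4→G=4,rhi=0  c=5→T=2,p=1
L=4*4+2=18  i=0*2+1=1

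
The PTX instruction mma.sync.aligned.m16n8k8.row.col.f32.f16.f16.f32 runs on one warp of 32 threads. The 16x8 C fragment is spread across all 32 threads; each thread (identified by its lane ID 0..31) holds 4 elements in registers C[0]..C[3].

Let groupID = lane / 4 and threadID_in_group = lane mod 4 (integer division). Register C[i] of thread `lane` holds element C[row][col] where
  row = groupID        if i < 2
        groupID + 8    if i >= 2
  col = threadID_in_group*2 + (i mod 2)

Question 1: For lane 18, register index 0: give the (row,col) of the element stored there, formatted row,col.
4,4

lane 18→18/4=4, 18 mod 4=2
i=0  r:4+0→4  c:2·2+0→4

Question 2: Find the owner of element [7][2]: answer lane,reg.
29,0

r:7=>grp=7,rB=0  c:2=>tig=1,lo=0
L=7*4+1=29  i=0*2+0=0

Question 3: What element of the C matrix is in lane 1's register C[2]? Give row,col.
L=1→G=1>>2=0, T=1&3=1
[2]→row 0+8=8  col 1·2+0=2

8,2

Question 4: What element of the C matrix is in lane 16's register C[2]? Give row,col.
lane 16: gr=4 (16/4), th=0 (16%4)
i=2: r=4+8=12, c=0*2+0=0

12,0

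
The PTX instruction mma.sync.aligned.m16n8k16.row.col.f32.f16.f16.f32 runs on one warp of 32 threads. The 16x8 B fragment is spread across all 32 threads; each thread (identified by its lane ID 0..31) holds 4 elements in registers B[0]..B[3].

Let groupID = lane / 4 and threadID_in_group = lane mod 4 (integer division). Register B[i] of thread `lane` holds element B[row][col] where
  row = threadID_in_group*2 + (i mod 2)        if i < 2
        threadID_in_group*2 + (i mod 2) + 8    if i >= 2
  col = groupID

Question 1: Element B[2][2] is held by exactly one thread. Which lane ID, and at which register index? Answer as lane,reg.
c=2→G=2  r=2→rhi=0,T=1,p=0
L=2*4+1=9  i=0*2+0=0

9,0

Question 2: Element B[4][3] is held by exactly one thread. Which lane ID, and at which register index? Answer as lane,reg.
c:3=>grp=3  r:4=>rB=0,tig=2,lo=0
L=3*4+2=14  i=0*2+0=0

14,0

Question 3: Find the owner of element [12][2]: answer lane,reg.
10,2

c=2->g=2  r=12->rb=1,t=2,b0=0
L=2*4+2=10  i=1*2+0=2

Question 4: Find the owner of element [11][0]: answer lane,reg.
1,3

c=0→G=0  r=11→rhi=1,T=1,p=1
L=0*4+1=1  i=1*2+1=3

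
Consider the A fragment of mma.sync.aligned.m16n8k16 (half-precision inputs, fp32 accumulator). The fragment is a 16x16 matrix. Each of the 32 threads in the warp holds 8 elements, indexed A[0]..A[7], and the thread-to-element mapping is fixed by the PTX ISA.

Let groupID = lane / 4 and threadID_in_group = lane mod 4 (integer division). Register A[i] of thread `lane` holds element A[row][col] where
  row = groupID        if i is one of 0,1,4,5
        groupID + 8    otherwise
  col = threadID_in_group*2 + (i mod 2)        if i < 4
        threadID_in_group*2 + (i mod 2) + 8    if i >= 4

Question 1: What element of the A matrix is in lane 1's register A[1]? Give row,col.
L=1=>grp=1>>2=0, tig=1&3=1
[1]=>row 0+0=0  col 1·2+1+0=3

0,3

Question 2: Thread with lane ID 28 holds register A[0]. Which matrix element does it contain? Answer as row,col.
28: g=7,t=0
[0] (7+0,0*2+0+0) = (7,0)

7,0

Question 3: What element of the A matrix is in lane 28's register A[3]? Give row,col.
28: gr=7,th=0
[3] (7+8,0*2+1+0) = (15,1)

15,1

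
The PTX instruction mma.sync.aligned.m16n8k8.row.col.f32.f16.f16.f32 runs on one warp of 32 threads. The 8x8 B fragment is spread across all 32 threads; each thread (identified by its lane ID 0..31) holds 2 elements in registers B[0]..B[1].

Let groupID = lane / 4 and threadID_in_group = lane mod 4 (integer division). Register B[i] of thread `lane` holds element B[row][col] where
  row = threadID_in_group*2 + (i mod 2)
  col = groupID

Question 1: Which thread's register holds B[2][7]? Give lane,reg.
c=7→G=7  r=2→T=1,p=0
L=7*4+1=29  i=0=0

29,0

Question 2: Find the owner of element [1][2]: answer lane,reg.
c:2=>grp=2  r:1=>tig=0,lo=1
L=2*4+0=8  i=1=1

8,1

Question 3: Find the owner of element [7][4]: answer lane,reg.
19,1

c=4⇒gr=4  r=7⇒th=3,odd=1
L=4*4+3=19  i=1=1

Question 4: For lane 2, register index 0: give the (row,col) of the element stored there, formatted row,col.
lane 2: G=0 (2/4), T=2 (2%4)
i=0: r=2*2+0=4, c=G=0

4,0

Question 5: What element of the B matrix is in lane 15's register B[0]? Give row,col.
6,3

lane 15⇒15/4=3, 15 mod 4=3
i=0  r:2·3+0⇒6  c:3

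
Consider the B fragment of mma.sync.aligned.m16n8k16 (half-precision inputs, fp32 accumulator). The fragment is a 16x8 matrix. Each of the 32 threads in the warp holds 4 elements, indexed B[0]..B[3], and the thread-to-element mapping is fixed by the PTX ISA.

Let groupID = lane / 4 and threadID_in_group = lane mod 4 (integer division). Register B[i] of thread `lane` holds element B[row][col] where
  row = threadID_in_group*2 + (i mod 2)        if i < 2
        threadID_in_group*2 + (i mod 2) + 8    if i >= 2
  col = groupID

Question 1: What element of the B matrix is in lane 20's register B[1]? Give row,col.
lane 20: gid=5 (20/4), tid=0 (20%4)
i=1: r=0*2+1+0=1, c=gid=5

1,5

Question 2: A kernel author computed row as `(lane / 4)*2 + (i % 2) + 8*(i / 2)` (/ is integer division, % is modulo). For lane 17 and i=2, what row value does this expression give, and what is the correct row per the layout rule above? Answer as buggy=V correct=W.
buggy=16 correct=10

`(lane / 4)*2 + (i % 2) + 8*(i / 2)`[17,2]=>16
lane 17=>17/4=4, 17 mod 4=1
i=2  r:2·1+0+8=>10  c:4
row: 16 vs 10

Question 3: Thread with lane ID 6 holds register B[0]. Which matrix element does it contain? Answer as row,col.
4,1

lane 6: gid=1 (6/4), tid=2 (6%4)
i=0: r=2*2+0+0=4, c=gid=1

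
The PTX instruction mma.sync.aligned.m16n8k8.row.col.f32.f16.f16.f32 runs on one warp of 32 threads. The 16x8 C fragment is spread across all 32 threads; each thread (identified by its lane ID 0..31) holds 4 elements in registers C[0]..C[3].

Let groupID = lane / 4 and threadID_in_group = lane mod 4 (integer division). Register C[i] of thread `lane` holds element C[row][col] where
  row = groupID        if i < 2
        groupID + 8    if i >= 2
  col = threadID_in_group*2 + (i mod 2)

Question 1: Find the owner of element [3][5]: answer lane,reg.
14,1

r=3⇒gr=3,Rb=0  c=5⇒th=2,odd=1
L=3*4+2=14  i=0*2+1=1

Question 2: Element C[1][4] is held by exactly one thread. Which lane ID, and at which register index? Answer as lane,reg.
6,0

r:1=>grp=1,rB=0  c:4=>tig=2,lo=0
L=1*4+2=6  i=0*2+0=0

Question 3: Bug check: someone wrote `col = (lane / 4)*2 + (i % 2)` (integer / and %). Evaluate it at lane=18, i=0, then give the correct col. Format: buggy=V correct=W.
buggy=8 correct=4

`(lane / 4)*2 + (i % 2)`[18,0]=>8
lane 18: grp=4 (18/4), tig=2 (18%4)
i=0: r=4+0=4, c=2*2+0=4
col: 8 vs 4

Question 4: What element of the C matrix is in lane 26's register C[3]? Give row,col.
26: g=6,t=2
[3] (6+8,2*2+1) = (14,5)

14,5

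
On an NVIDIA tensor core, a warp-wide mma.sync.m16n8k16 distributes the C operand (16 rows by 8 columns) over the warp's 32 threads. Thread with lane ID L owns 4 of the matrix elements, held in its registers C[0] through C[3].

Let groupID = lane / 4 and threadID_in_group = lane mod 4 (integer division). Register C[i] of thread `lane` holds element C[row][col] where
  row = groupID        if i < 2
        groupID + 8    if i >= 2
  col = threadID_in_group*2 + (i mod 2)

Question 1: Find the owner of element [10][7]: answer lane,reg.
11,3

r:10=>grp=2,rB=1  c:7=>tig=3,lo=1
L=2*4+3=11  i=1*2+1=3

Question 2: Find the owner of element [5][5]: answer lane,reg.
r=5⇒gr=5,Rb=0  c=5⇒th=2,odd=1
L=5*4+2=22  i=0*2+1=1

22,1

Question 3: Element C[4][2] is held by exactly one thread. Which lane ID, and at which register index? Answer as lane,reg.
r=4→G=4,rhi=0  c=2→T=1,p=0
L=4*4+1=17  i=0*2+0=0

17,0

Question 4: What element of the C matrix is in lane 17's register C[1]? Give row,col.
17: gr=4,th=1
[1] (4+0,1*2+1) = (4,3)

4,3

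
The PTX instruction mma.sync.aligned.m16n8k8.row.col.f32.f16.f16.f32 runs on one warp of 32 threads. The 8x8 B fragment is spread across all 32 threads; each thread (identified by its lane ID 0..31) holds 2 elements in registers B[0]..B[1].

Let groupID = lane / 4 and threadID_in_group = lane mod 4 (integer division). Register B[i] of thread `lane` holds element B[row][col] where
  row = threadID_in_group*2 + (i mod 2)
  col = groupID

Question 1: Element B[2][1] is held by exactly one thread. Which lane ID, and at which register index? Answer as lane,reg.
c=1⇒gr=1  r=2⇒th=1,odd=0
L=1*4+1=5  i=0=0

5,0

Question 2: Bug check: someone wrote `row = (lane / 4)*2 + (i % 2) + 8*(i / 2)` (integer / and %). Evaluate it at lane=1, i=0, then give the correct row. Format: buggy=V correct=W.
buggy=0 correct=2

`(lane / 4)*2 + (i % 2) + 8*(i / 2)`[1,0]⇒0
lane 1⇒1/4=0, 1 mod 4=1
i=0  r:2·1+0⇒2  c:0
row: 0 vs 2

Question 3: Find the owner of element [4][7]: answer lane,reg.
30,0

c:7=>grp=7  r:4=>tig=2,lo=0
L=7*4+2=30  i=0=0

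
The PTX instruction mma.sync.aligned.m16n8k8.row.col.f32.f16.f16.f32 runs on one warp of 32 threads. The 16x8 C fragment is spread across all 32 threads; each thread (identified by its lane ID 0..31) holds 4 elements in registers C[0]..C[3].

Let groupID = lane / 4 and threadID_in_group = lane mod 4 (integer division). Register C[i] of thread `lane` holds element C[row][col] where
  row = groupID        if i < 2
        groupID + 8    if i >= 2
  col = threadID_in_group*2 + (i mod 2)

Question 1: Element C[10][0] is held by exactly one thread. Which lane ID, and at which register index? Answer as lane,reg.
8,2

r=10->g=2,rb=1  c=0->t=0,b0=0
L=2*4+0=8  i=1*2+0=2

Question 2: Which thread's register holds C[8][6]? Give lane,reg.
r: 8->gid=0,r8=1  c: 6->tid=3,i&1=0
L=0*4+3=3  i=1*2+0=2

3,2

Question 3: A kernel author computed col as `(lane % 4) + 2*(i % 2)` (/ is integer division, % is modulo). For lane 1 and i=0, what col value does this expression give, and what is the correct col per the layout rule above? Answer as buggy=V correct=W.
buggy=1 correct=2

`(lane % 4) + 2*(i % 2)`[1,0]->1
lane 1: g=0 (1/4), t=1 (1%4)
i=0: r=0+0=0, c=1*2+0=2
col: 1 vs 2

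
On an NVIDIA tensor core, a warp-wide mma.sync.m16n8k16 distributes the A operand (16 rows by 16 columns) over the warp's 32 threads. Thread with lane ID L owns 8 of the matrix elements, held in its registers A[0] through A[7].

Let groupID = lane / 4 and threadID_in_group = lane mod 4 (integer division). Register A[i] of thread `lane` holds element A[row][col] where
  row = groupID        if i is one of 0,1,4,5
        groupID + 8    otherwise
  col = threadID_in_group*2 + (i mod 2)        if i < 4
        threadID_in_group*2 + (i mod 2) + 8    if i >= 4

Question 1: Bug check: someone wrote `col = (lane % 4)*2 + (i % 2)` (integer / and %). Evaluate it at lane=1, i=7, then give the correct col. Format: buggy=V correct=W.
`(lane % 4)*2 + (i % 2)`[1,7]→3
lane 1→1/4=0, 1 mod 4=1
i=7  r:0+8→8  c:2·1+1+8→11
col: 3 vs 11

buggy=3 correct=11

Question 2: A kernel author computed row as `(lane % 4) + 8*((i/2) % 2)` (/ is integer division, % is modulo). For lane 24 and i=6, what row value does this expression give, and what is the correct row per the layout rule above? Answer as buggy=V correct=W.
`(lane % 4) + 8*((i/2) % 2)`[24,6]⇒8
lane 24⇒24/4=6, 24 mod 4=0
i=6  r:6+8⇒14  c:2·0+0+8⇒8
row: 8 vs 14

buggy=8 correct=14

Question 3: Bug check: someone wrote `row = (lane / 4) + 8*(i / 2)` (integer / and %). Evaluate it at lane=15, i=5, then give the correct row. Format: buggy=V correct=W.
buggy=19 correct=3

`(lane / 4) + 8*(i / 2)`[15,5]⇒19
15: gr=3,th=3
[5] (3+0,3*2+1+8) = (3,15)
row: 19 vs 3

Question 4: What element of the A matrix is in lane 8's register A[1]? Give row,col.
8: gid=2,tid=0
[1] (2+0,0*2+1+0) = (2,1)

2,1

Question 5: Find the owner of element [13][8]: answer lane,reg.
20,6

r=13->g=5,rb=1  c=8->cb=1,t=0,b0=0
L=5*4+0=20  i=1*4+1*2+0=6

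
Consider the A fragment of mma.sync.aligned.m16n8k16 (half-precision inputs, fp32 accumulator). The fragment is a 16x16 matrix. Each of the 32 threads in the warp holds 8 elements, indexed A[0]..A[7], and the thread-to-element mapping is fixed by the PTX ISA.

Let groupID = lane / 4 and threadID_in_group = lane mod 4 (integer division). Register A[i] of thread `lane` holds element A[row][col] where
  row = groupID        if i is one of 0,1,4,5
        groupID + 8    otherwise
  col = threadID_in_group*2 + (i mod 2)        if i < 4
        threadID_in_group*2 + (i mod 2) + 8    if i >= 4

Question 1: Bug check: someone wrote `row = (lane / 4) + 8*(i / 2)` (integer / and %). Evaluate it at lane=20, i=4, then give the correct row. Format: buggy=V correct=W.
buggy=21 correct=5

`(lane / 4) + 8*(i / 2)`[20,4]->21
L=20->g=20>>2=5, t=20&3=0
[4]->row 5+0=5  col 0·2+0+8=8
row: 21 vs 5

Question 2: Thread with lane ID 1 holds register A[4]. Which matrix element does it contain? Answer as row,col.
lane 1→1/4=0, 1 mod 4=1
i=4  r:0+0→0  c:2·1+0+8→10

0,10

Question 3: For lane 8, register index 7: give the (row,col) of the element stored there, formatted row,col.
lane 8->8/4=2, 8 mod 4=0
i=7  r:2+8->10  c:2·0+1+8->9

10,9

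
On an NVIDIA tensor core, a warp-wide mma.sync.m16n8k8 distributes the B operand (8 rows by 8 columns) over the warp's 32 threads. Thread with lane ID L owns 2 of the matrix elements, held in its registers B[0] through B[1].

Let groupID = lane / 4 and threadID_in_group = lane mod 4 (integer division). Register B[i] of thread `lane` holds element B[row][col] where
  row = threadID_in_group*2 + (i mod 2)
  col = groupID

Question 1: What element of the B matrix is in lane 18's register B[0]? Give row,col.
L=18=>grp=18>>2=4, tig=18&3=2
[0]=>row 2·2+0=4  col grp=4

4,4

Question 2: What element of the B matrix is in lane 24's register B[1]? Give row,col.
24: G=6,T=0
[1] (0*2+1,6) = (1,6)

1,6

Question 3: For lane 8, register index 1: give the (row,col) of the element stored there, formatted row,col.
1,2

8: g=2,t=0
[1] (0*2+1,2) = (1,2)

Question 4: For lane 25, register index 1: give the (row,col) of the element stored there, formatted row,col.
lane 25: G=6 (25/4), T=1 (25%4)
i=1: r=1*2+1=3, c=G=6

3,6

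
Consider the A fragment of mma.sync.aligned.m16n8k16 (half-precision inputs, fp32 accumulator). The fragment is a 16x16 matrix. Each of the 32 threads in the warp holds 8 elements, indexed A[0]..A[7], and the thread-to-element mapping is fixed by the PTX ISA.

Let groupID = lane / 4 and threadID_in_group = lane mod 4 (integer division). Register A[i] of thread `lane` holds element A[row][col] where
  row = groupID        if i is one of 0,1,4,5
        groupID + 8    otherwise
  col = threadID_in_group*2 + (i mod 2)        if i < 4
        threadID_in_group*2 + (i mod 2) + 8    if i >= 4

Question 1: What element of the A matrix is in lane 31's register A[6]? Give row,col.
lane 31: g=7 (31/4), t=3 (31%4)
i=6: r=7+8=15, c=3*2+0+8=14

15,14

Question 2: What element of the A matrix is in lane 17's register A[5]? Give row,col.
17: g=4,t=1
[5] (4+0,1*2+1+8) = (4,11)

4,11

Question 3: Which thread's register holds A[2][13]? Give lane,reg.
10,5

r: 2->gid=2,r8=0  c: 13->c8=1,tid=2,i&1=1
L=2*4+2=10  i=1*4+0*2+1=5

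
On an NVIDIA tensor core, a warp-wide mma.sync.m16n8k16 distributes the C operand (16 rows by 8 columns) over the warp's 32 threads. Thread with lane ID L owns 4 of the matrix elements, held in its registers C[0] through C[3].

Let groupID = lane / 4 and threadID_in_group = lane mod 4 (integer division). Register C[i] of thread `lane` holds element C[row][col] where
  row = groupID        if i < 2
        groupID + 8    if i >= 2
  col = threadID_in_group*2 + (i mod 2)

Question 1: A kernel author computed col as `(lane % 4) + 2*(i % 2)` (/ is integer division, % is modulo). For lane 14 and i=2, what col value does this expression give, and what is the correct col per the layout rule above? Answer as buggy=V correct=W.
`(lane % 4) + 2*(i % 2)`[14,2]→2
lane 14→14/4=3, 14 mod 4=2
i=2  r:3+8→11  c:2·2+0→4
col: 2 vs 4

buggy=2 correct=4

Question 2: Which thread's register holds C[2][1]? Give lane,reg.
r=2⇒gr=2,Rb=0  c=1⇒th=0,odd=1
L=2*4+0=8  i=0*2+1=1

8,1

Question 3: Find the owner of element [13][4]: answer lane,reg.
r=13⇒gr=5,Rb=1  c=4⇒th=2,odd=0
L=5*4+2=22  i=1*2+0=2

22,2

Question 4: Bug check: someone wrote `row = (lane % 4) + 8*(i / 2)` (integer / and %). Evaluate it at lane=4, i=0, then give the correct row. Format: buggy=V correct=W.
`(lane % 4) + 8*(i / 2)`[4,0]→0
L=4→G=4>>2=1, T=4&3=0
[0]→row 1+0=1  col 0·2+0=0
row: 0 vs 1

buggy=0 correct=1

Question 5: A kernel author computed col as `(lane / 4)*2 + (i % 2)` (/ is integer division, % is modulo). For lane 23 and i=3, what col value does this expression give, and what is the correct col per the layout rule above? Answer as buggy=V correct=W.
buggy=11 correct=7

`(lane / 4)*2 + (i % 2)`[23,3]→11
lane 23: G=5 (23/4), T=3 (23%4)
i=3: r=5+8=13, c=3*2+1=7
col: 11 vs 7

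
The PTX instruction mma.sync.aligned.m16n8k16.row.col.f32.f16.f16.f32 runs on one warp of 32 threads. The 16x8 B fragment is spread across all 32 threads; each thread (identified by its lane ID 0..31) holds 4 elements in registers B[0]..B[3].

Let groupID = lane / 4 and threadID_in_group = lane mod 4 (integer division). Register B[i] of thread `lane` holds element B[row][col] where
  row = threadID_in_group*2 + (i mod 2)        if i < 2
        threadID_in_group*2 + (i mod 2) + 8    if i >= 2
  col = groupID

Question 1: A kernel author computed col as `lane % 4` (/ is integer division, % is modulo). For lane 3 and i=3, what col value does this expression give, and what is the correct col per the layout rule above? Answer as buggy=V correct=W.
`lane % 4`[3,3]⇒3
lane 3⇒3/4=0, 3 mod 4=3
i=3  r:2·3+1+8⇒15  c:0
col: 3 vs 0

buggy=3 correct=0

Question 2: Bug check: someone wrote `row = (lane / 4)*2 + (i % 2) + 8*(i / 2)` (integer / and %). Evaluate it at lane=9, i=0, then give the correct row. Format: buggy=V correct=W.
buggy=4 correct=2

`(lane / 4)*2 + (i % 2) + 8*(i / 2)`[9,0]->4
9: gid=2,tid=1
[0] (1*2+0+0,2) = (2,2)
row: 4 vs 2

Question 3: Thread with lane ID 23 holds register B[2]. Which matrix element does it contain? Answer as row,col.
14,5

lane 23->23/4=5, 23 mod 4=3
i=2  r:2·3+0+8->14  c:5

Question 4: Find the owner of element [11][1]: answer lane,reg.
c=1⇒gr=1  r=11⇒Rb=1,th=1,odd=1
L=1*4+1=5  i=1*2+1=3

5,3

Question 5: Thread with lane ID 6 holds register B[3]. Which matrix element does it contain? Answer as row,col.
lane 6: grp=1 (6/4), tig=2 (6%4)
i=3: r=2*2+1+8=13, c=grp=1

13,1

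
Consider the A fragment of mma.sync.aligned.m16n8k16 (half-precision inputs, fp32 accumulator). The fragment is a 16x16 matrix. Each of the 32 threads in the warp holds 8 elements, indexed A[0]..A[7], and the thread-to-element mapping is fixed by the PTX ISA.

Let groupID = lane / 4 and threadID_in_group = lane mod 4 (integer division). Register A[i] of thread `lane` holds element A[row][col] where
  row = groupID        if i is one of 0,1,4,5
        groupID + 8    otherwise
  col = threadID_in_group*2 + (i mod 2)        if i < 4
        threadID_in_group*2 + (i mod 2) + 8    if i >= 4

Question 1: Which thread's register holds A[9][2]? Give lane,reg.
r=9⇒gr=1,Rb=1  c=2⇒Cb=0,th=1,odd=0
L=1*4+1=5  i=0*4+1*2+0=2

5,2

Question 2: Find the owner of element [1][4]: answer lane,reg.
r: 1->gid=1,r8=0  c: 4->c8=0,tid=2,i&1=0
L=1*4+2=6  i=0*4+0*2+0=0

6,0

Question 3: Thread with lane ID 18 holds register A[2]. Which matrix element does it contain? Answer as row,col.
12,4

L=18=>grp=18>>2=4, tig=18&3=2
[2]=>row 4+8=12  col 2·2+0+0=4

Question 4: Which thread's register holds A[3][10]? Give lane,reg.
13,4

r=3→G=3,rhi=0  c=10→chi=1,T=1,p=0
L=3*4+1=13  i=1*4+0*2+0=4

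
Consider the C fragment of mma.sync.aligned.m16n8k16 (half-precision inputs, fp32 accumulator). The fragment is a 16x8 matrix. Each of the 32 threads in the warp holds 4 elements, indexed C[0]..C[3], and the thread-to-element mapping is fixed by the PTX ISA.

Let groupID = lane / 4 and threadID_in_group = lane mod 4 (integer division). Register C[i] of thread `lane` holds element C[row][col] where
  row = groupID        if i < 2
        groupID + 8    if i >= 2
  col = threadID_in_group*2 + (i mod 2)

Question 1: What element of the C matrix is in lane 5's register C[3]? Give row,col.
9,3

L=5->gid=5>>2=1, tid=5&3=1
[3]->row 1+8=9  col 1·2+1=3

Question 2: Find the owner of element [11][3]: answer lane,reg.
13,3

r:11=>grp=3,rB=1  c:3=>tig=1,lo=1
L=3*4+1=13  i=1*2+1=3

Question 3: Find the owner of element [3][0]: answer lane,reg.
r=3→G=3,rhi=0  c=0→T=0,p=0
L=3*4+0=12  i=0*2+0=0

12,0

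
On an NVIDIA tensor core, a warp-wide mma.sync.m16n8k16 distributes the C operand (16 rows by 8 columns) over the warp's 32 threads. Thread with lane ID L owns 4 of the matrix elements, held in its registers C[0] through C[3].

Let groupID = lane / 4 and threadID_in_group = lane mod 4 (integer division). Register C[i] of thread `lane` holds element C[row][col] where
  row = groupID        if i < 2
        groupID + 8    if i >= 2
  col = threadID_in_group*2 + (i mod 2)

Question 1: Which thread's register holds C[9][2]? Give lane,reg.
r=9→G=1,rhi=1  c=2→T=1,p=0
L=1*4+1=5  i=1*2+0=2

5,2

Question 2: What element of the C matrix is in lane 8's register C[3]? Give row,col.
10,1

lane 8=>8/4=2, 8 mod 4=0
i=3  r:2+8=>10  c:2·0+1=>1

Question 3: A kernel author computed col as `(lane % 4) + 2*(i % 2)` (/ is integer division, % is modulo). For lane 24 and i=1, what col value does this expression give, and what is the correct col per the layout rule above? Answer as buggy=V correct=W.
`(lane % 4) + 2*(i % 2)`[24,1]->2
lane 24: gid=6 (24/4), tid=0 (24%4)
i=1: r=6+0=6, c=0*2+1=1
col: 2 vs 1

buggy=2 correct=1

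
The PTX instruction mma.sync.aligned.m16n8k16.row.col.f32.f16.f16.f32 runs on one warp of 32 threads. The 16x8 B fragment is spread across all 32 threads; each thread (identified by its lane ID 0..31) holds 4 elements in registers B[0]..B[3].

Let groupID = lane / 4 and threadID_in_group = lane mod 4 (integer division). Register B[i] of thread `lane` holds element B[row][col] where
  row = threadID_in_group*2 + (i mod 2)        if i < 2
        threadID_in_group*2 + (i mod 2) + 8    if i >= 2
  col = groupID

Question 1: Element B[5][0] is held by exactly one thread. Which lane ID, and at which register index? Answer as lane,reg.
2,1

c=0⇒gr=0  r=5⇒Rb=0,th=2,odd=1
L=0*4+2=2  i=0*2+1=1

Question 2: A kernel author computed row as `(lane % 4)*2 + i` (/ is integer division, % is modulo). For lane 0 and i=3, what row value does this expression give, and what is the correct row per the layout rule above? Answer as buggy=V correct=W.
buggy=3 correct=9

`(lane % 4)*2 + i`[0,3]->3
0: g=0,t=0
[3] (0*2+1+8,0) = (9,0)
row: 3 vs 9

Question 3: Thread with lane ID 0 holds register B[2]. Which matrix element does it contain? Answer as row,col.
lane 0⇒0/4=0, 0 mod 4=0
i=2  r:2·0+0+8⇒8  c:0

8,0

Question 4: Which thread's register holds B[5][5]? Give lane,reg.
c: 5->gid=5  r: 5->r8=0,tid=2,i&1=1
L=5*4+2=22  i=0*2+1=1

22,1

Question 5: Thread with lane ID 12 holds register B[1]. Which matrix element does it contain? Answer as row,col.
12: grp=3,tig=0
[1] (0*2+1+0,3) = (1,3)

1,3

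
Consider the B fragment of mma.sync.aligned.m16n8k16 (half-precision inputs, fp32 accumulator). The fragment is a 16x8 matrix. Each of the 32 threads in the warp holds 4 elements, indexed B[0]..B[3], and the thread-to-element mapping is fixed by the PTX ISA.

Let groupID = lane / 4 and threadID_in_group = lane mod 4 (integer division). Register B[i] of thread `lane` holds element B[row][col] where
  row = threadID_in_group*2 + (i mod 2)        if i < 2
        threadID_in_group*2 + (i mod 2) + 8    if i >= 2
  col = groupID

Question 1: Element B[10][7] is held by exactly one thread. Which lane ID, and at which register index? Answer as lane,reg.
29,2

c:7=>grp=7  r:10=>rB=1,tig=1,lo=0
L=7*4+1=29  i=1*2+0=2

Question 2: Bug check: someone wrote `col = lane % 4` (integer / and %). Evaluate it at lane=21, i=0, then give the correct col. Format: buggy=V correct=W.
`lane % 4`[21,0]->1
lane 21: gid=5 (21/4), tid=1 (21%4)
i=0: r=1*2+0+0=2, c=gid=5
col: 1 vs 5

buggy=1 correct=5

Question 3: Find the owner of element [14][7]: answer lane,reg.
c=7→G=7  r=14→rhi=1,T=3,p=0
L=7*4+3=31  i=1*2+0=2

31,2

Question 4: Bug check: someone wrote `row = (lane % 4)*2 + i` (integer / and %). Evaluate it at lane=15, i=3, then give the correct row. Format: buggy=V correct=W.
buggy=9 correct=15

`(lane % 4)*2 + i`[15,3]→9
15: G=3,T=3
[3] (3*2+1+8,3) = (15,3)
row: 9 vs 15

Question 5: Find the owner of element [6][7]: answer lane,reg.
31,0

c: 7->gid=7  r: 6->r8=0,tid=3,i&1=0
L=7*4+3=31  i=0*2+0=0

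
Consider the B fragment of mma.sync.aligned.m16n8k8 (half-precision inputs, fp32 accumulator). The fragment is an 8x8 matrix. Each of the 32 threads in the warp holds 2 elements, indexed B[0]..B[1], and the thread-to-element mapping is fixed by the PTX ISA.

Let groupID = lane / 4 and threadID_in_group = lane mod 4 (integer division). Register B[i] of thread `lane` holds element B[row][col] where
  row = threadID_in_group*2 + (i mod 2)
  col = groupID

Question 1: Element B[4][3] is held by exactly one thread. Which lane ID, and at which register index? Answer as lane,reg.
14,0

c=3⇒gr=3  r=4⇒th=2,odd=0
L=3*4+2=14  i=0=0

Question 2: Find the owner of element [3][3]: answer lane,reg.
c=3→G=3  r=3→T=1,p=1
L=3*4+1=13  i=1=1

13,1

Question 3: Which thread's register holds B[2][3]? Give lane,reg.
13,0

c=3→G=3  r=2→T=1,p=0
L=3*4+1=13  i=0=0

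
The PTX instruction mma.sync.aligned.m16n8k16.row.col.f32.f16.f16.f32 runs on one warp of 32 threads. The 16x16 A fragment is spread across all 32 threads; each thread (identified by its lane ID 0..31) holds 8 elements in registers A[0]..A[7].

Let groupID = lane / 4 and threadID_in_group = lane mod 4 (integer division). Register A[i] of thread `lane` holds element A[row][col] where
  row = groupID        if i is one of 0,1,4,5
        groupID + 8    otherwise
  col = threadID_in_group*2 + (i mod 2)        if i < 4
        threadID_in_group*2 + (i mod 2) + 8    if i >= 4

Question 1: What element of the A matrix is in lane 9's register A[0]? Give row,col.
lane 9: g=2 (9/4), t=1 (9%4)
i=0: r=2+0=2, c=1*2+0+0=2

2,2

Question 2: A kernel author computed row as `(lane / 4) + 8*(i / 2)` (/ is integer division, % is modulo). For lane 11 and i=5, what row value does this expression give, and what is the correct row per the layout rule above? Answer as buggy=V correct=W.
buggy=18 correct=2

`(lane / 4) + 8*(i / 2)`[11,5]⇒18
L=11⇒gr=11>>2=2, th=11&3=3
[5]⇒row 2+0=2  col 3·2+1+8=15
row: 18 vs 2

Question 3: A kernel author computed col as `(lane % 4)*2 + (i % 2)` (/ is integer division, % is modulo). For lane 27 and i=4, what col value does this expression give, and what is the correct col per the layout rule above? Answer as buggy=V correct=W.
`(lane % 4)*2 + (i % 2)`[27,4]→6
lane 27→27/4=6, 27 mod 4=3
i=4  r:6+0→6  c:2·3+0+8→14
col: 6 vs 14

buggy=6 correct=14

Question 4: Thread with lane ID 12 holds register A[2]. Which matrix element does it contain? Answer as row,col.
lane 12⇒12/4=3, 12 mod 4=0
i=2  r:3+8⇒11  c:2·0+0+0⇒0

11,0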